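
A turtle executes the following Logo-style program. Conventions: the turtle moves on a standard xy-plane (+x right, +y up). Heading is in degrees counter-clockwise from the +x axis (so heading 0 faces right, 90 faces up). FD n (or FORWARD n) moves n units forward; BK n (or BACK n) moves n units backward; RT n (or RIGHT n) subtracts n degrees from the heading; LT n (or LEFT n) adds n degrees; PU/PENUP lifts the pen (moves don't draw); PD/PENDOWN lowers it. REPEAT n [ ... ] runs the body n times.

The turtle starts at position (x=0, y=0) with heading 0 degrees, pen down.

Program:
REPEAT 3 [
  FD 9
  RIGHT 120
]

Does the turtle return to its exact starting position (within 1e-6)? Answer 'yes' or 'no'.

Answer: yes

Derivation:
Executing turtle program step by step:
Start: pos=(0,0), heading=0, pen down
REPEAT 3 [
  -- iteration 1/3 --
  FD 9: (0,0) -> (9,0) [heading=0, draw]
  RT 120: heading 0 -> 240
  -- iteration 2/3 --
  FD 9: (9,0) -> (4.5,-7.794) [heading=240, draw]
  RT 120: heading 240 -> 120
  -- iteration 3/3 --
  FD 9: (4.5,-7.794) -> (0,0) [heading=120, draw]
  RT 120: heading 120 -> 0
]
Final: pos=(0,0), heading=0, 3 segment(s) drawn

Start position: (0, 0)
Final position: (0, 0)
Distance = 0; < 1e-6 -> CLOSED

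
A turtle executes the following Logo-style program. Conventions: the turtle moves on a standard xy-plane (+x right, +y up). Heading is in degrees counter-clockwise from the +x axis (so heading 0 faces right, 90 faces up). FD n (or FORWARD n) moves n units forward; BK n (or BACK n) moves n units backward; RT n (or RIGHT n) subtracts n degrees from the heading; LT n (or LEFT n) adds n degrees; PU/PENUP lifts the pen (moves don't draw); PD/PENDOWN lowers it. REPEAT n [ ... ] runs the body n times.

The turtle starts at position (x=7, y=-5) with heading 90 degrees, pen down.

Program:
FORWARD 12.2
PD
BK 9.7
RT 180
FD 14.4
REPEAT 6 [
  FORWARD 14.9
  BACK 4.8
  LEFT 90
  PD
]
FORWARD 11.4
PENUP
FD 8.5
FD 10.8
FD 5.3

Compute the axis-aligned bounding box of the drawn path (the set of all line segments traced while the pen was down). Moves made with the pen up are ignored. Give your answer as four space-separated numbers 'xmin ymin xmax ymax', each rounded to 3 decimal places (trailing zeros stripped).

Answer: 2.2 -31.8 21.9 7.2

Derivation:
Executing turtle program step by step:
Start: pos=(7,-5), heading=90, pen down
FD 12.2: (7,-5) -> (7,7.2) [heading=90, draw]
PD: pen down
BK 9.7: (7,7.2) -> (7,-2.5) [heading=90, draw]
RT 180: heading 90 -> 270
FD 14.4: (7,-2.5) -> (7,-16.9) [heading=270, draw]
REPEAT 6 [
  -- iteration 1/6 --
  FD 14.9: (7,-16.9) -> (7,-31.8) [heading=270, draw]
  BK 4.8: (7,-31.8) -> (7,-27) [heading=270, draw]
  LT 90: heading 270 -> 0
  PD: pen down
  -- iteration 2/6 --
  FD 14.9: (7,-27) -> (21.9,-27) [heading=0, draw]
  BK 4.8: (21.9,-27) -> (17.1,-27) [heading=0, draw]
  LT 90: heading 0 -> 90
  PD: pen down
  -- iteration 3/6 --
  FD 14.9: (17.1,-27) -> (17.1,-12.1) [heading=90, draw]
  BK 4.8: (17.1,-12.1) -> (17.1,-16.9) [heading=90, draw]
  LT 90: heading 90 -> 180
  PD: pen down
  -- iteration 4/6 --
  FD 14.9: (17.1,-16.9) -> (2.2,-16.9) [heading=180, draw]
  BK 4.8: (2.2,-16.9) -> (7,-16.9) [heading=180, draw]
  LT 90: heading 180 -> 270
  PD: pen down
  -- iteration 5/6 --
  FD 14.9: (7,-16.9) -> (7,-31.8) [heading=270, draw]
  BK 4.8: (7,-31.8) -> (7,-27) [heading=270, draw]
  LT 90: heading 270 -> 0
  PD: pen down
  -- iteration 6/6 --
  FD 14.9: (7,-27) -> (21.9,-27) [heading=0, draw]
  BK 4.8: (21.9,-27) -> (17.1,-27) [heading=0, draw]
  LT 90: heading 0 -> 90
  PD: pen down
]
FD 11.4: (17.1,-27) -> (17.1,-15.6) [heading=90, draw]
PU: pen up
FD 8.5: (17.1,-15.6) -> (17.1,-7.1) [heading=90, move]
FD 10.8: (17.1,-7.1) -> (17.1,3.7) [heading=90, move]
FD 5.3: (17.1,3.7) -> (17.1,9) [heading=90, move]
Final: pos=(17.1,9), heading=90, 16 segment(s) drawn

Segment endpoints: x in {2.2, 7, 7, 7, 7, 7, 17.1, 17.1, 21.9, 21.9}, y in {-31.8, -31.8, -27, -27, -27, -16.9, -16.9, -16.9, -15.6, -12.1, -5, -2.5, 7.2}
xmin=2.2, ymin=-31.8, xmax=21.9, ymax=7.2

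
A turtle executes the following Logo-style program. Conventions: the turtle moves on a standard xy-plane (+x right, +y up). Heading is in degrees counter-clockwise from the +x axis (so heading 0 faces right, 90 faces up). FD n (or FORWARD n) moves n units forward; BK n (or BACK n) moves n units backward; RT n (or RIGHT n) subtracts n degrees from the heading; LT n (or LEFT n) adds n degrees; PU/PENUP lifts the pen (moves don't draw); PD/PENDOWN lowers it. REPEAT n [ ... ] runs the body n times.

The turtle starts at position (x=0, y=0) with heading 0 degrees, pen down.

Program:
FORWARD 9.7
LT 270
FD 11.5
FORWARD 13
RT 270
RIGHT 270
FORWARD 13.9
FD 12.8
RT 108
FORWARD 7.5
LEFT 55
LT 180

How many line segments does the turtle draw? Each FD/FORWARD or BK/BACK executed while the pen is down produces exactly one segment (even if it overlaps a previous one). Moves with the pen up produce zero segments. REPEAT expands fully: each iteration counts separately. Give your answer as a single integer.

Answer: 6

Derivation:
Executing turtle program step by step:
Start: pos=(0,0), heading=0, pen down
FD 9.7: (0,0) -> (9.7,0) [heading=0, draw]
LT 270: heading 0 -> 270
FD 11.5: (9.7,0) -> (9.7,-11.5) [heading=270, draw]
FD 13: (9.7,-11.5) -> (9.7,-24.5) [heading=270, draw]
RT 270: heading 270 -> 0
RT 270: heading 0 -> 90
FD 13.9: (9.7,-24.5) -> (9.7,-10.6) [heading=90, draw]
FD 12.8: (9.7,-10.6) -> (9.7,2.2) [heading=90, draw]
RT 108: heading 90 -> 342
FD 7.5: (9.7,2.2) -> (16.833,-0.118) [heading=342, draw]
LT 55: heading 342 -> 37
LT 180: heading 37 -> 217
Final: pos=(16.833,-0.118), heading=217, 6 segment(s) drawn
Segments drawn: 6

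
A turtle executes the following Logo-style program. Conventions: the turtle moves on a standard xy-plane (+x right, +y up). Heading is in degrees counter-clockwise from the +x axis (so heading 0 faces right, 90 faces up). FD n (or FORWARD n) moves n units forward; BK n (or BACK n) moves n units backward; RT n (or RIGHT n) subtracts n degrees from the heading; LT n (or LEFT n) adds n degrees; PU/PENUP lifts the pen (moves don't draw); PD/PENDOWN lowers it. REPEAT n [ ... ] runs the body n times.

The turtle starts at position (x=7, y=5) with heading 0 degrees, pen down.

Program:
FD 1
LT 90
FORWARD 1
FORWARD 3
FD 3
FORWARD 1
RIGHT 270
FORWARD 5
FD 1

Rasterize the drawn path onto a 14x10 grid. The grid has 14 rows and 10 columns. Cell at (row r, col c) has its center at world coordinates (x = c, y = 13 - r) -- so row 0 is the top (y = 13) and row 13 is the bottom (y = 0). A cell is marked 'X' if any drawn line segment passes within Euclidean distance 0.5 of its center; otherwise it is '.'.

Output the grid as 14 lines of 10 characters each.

Answer: ..XXXXXXX.
........X.
........X.
........X.
........X.
........X.
........X.
........X.
.......XX.
..........
..........
..........
..........
..........

Derivation:
Segment 0: (7,5) -> (8,5)
Segment 1: (8,5) -> (8,6)
Segment 2: (8,6) -> (8,9)
Segment 3: (8,9) -> (8,12)
Segment 4: (8,12) -> (8,13)
Segment 5: (8,13) -> (3,13)
Segment 6: (3,13) -> (2,13)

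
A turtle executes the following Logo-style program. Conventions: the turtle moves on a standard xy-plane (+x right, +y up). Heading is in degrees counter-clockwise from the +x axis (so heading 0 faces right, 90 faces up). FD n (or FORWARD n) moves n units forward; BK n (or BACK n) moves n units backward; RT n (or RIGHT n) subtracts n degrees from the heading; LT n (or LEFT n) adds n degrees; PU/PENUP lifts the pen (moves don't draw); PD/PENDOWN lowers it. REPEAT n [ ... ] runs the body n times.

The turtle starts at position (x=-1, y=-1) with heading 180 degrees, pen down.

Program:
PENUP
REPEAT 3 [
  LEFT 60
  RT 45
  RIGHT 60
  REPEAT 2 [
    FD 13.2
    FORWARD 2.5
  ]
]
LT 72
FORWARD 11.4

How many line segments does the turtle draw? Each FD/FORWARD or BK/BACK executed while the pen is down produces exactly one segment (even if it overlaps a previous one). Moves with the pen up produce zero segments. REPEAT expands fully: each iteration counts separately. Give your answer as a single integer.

Executing turtle program step by step:
Start: pos=(-1,-1), heading=180, pen down
PU: pen up
REPEAT 3 [
  -- iteration 1/3 --
  LT 60: heading 180 -> 240
  RT 45: heading 240 -> 195
  RT 60: heading 195 -> 135
  REPEAT 2 [
    -- iteration 1/2 --
    FD 13.2: (-1,-1) -> (-10.334,8.334) [heading=135, move]
    FD 2.5: (-10.334,8.334) -> (-12.102,10.102) [heading=135, move]
    -- iteration 2/2 --
    FD 13.2: (-12.102,10.102) -> (-21.435,19.435) [heading=135, move]
    FD 2.5: (-21.435,19.435) -> (-23.203,21.203) [heading=135, move]
  ]
  -- iteration 2/3 --
  LT 60: heading 135 -> 195
  RT 45: heading 195 -> 150
  RT 60: heading 150 -> 90
  REPEAT 2 [
    -- iteration 1/2 --
    FD 13.2: (-23.203,21.203) -> (-23.203,34.403) [heading=90, move]
    FD 2.5: (-23.203,34.403) -> (-23.203,36.903) [heading=90, move]
    -- iteration 2/2 --
    FD 13.2: (-23.203,36.903) -> (-23.203,50.103) [heading=90, move]
    FD 2.5: (-23.203,50.103) -> (-23.203,52.603) [heading=90, move]
  ]
  -- iteration 3/3 --
  LT 60: heading 90 -> 150
  RT 45: heading 150 -> 105
  RT 60: heading 105 -> 45
  REPEAT 2 [
    -- iteration 1/2 --
    FD 13.2: (-23.203,52.603) -> (-13.869,61.937) [heading=45, move]
    FD 2.5: (-13.869,61.937) -> (-12.102,63.705) [heading=45, move]
    -- iteration 2/2 --
    FD 13.2: (-12.102,63.705) -> (-2.768,73.039) [heading=45, move]
    FD 2.5: (-2.768,73.039) -> (-1,74.806) [heading=45, move]
  ]
]
LT 72: heading 45 -> 117
FD 11.4: (-1,74.806) -> (-6.175,84.964) [heading=117, move]
Final: pos=(-6.175,84.964), heading=117, 0 segment(s) drawn
Segments drawn: 0

Answer: 0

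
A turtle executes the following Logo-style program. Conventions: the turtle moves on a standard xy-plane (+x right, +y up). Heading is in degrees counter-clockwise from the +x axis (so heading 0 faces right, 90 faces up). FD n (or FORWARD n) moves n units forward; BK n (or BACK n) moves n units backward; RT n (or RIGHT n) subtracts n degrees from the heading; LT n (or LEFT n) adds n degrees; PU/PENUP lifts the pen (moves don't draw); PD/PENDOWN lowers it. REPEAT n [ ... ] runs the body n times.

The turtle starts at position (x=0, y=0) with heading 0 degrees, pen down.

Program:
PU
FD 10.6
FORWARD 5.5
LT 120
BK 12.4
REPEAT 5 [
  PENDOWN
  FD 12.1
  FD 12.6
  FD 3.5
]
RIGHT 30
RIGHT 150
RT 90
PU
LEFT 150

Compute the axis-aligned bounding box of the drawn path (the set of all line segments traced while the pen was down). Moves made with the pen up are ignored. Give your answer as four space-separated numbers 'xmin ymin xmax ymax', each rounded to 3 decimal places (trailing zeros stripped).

Executing turtle program step by step:
Start: pos=(0,0), heading=0, pen down
PU: pen up
FD 10.6: (0,0) -> (10.6,0) [heading=0, move]
FD 5.5: (10.6,0) -> (16.1,0) [heading=0, move]
LT 120: heading 0 -> 120
BK 12.4: (16.1,0) -> (22.3,-10.739) [heading=120, move]
REPEAT 5 [
  -- iteration 1/5 --
  PD: pen down
  FD 12.1: (22.3,-10.739) -> (16.25,-0.26) [heading=120, draw]
  FD 12.6: (16.25,-0.26) -> (9.95,10.652) [heading=120, draw]
  FD 3.5: (9.95,10.652) -> (8.2,13.683) [heading=120, draw]
  -- iteration 2/5 --
  PD: pen down
  FD 12.1: (8.2,13.683) -> (2.15,24.162) [heading=120, draw]
  FD 12.6: (2.15,24.162) -> (-4.15,35.074) [heading=120, draw]
  FD 3.5: (-4.15,35.074) -> (-5.9,38.105) [heading=120, draw]
  -- iteration 3/5 --
  PD: pen down
  FD 12.1: (-5.9,38.105) -> (-11.95,48.584) [heading=120, draw]
  FD 12.6: (-11.95,48.584) -> (-18.25,59.496) [heading=120, draw]
  FD 3.5: (-18.25,59.496) -> (-20,62.527) [heading=120, draw]
  -- iteration 4/5 --
  PD: pen down
  FD 12.1: (-20,62.527) -> (-26.05,73.006) [heading=120, draw]
  FD 12.6: (-26.05,73.006) -> (-32.35,83.918) [heading=120, draw]
  FD 3.5: (-32.35,83.918) -> (-34.1,86.949) [heading=120, draw]
  -- iteration 5/5 --
  PD: pen down
  FD 12.1: (-34.1,86.949) -> (-40.15,97.428) [heading=120, draw]
  FD 12.6: (-40.15,97.428) -> (-46.45,108.34) [heading=120, draw]
  FD 3.5: (-46.45,108.34) -> (-48.2,111.371) [heading=120, draw]
]
RT 30: heading 120 -> 90
RT 150: heading 90 -> 300
RT 90: heading 300 -> 210
PU: pen up
LT 150: heading 210 -> 0
Final: pos=(-48.2,111.371), heading=0, 15 segment(s) drawn

Segment endpoints: x in {-48.2, -46.45, -40.15, -34.1, -32.35, -26.05, -20, -18.25, -11.95, -5.9, -4.15, 2.15, 8.2, 9.95, 16.25, 22.3}, y in {-10.739, -0.26, 10.652, 13.683, 24.162, 35.074, 38.105, 48.584, 59.496, 62.527, 73.006, 83.918, 86.949, 97.428, 108.34, 111.371}
xmin=-48.2, ymin=-10.739, xmax=22.3, ymax=111.371

Answer: -48.2 -10.739 22.3 111.371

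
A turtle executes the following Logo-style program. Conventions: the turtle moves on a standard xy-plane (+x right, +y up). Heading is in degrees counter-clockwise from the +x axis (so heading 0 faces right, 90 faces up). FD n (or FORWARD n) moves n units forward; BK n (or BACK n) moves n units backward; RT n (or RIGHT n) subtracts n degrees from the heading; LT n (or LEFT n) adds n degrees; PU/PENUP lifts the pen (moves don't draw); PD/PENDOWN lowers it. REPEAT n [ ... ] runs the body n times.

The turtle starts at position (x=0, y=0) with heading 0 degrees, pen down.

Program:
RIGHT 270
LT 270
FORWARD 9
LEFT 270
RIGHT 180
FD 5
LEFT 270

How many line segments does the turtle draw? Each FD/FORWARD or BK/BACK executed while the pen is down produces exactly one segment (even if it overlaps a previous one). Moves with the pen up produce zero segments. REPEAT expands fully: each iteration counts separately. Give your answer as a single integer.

Answer: 2

Derivation:
Executing turtle program step by step:
Start: pos=(0,0), heading=0, pen down
RT 270: heading 0 -> 90
LT 270: heading 90 -> 0
FD 9: (0,0) -> (9,0) [heading=0, draw]
LT 270: heading 0 -> 270
RT 180: heading 270 -> 90
FD 5: (9,0) -> (9,5) [heading=90, draw]
LT 270: heading 90 -> 0
Final: pos=(9,5), heading=0, 2 segment(s) drawn
Segments drawn: 2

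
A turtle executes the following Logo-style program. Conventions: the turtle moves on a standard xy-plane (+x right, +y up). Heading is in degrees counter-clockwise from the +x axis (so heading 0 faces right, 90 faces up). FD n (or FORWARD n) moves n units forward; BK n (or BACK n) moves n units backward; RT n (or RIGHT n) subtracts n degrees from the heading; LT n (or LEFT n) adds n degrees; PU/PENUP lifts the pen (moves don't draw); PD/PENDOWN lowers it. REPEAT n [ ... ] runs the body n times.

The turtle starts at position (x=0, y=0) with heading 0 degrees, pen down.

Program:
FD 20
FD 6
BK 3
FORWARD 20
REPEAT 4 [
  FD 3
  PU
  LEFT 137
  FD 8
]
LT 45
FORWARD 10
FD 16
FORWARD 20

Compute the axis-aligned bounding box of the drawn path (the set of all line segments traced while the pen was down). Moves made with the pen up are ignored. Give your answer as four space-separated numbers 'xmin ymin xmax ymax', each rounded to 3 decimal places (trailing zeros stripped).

Answer: 0 0 46 0

Derivation:
Executing turtle program step by step:
Start: pos=(0,0), heading=0, pen down
FD 20: (0,0) -> (20,0) [heading=0, draw]
FD 6: (20,0) -> (26,0) [heading=0, draw]
BK 3: (26,0) -> (23,0) [heading=0, draw]
FD 20: (23,0) -> (43,0) [heading=0, draw]
REPEAT 4 [
  -- iteration 1/4 --
  FD 3: (43,0) -> (46,0) [heading=0, draw]
  PU: pen up
  LT 137: heading 0 -> 137
  FD 8: (46,0) -> (40.149,5.456) [heading=137, move]
  -- iteration 2/4 --
  FD 3: (40.149,5.456) -> (37.955,7.502) [heading=137, move]
  PU: pen up
  LT 137: heading 137 -> 274
  FD 8: (37.955,7.502) -> (38.513,-0.479) [heading=274, move]
  -- iteration 3/4 --
  FD 3: (38.513,-0.479) -> (38.722,-3.471) [heading=274, move]
  PU: pen up
  LT 137: heading 274 -> 51
  FD 8: (38.722,-3.471) -> (43.757,2.746) [heading=51, move]
  -- iteration 4/4 --
  FD 3: (43.757,2.746) -> (45.645,5.077) [heading=51, move]
  PU: pen up
  LT 137: heading 51 -> 188
  FD 8: (45.645,5.077) -> (37.723,3.964) [heading=188, move]
]
LT 45: heading 188 -> 233
FD 10: (37.723,3.964) -> (31.705,-4.022) [heading=233, move]
FD 16: (31.705,-4.022) -> (22.076,-16.801) [heading=233, move]
FD 20: (22.076,-16.801) -> (10.039,-32.773) [heading=233, move]
Final: pos=(10.039,-32.773), heading=233, 5 segment(s) drawn

Segment endpoints: x in {0, 20, 23, 26, 43, 46}, y in {0}
xmin=0, ymin=0, xmax=46, ymax=0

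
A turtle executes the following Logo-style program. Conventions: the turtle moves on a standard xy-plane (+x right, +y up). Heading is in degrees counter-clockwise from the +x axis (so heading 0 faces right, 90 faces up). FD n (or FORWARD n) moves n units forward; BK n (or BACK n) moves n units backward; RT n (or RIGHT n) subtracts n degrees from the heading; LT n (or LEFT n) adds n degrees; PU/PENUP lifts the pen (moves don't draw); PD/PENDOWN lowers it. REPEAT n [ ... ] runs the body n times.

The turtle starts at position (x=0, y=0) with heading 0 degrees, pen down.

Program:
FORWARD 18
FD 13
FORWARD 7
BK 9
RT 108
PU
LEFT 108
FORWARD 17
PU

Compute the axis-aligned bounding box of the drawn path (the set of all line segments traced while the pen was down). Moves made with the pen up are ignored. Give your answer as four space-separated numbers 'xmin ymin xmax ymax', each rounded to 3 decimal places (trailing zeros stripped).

Executing turtle program step by step:
Start: pos=(0,0), heading=0, pen down
FD 18: (0,0) -> (18,0) [heading=0, draw]
FD 13: (18,0) -> (31,0) [heading=0, draw]
FD 7: (31,0) -> (38,0) [heading=0, draw]
BK 9: (38,0) -> (29,0) [heading=0, draw]
RT 108: heading 0 -> 252
PU: pen up
LT 108: heading 252 -> 0
FD 17: (29,0) -> (46,0) [heading=0, move]
PU: pen up
Final: pos=(46,0), heading=0, 4 segment(s) drawn

Segment endpoints: x in {0, 18, 29, 31, 38}, y in {0}
xmin=0, ymin=0, xmax=38, ymax=0

Answer: 0 0 38 0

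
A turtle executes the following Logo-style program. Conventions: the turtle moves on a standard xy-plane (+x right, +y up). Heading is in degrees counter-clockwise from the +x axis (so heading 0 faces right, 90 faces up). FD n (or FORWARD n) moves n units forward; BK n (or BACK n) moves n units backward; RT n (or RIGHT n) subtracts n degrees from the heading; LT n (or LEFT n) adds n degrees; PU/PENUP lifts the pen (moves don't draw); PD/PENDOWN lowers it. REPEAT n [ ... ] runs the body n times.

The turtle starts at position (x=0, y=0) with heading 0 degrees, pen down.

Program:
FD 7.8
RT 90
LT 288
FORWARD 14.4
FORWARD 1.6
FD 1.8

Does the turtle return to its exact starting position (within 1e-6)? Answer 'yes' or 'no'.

Answer: no

Derivation:
Executing turtle program step by step:
Start: pos=(0,0), heading=0, pen down
FD 7.8: (0,0) -> (7.8,0) [heading=0, draw]
RT 90: heading 0 -> 270
LT 288: heading 270 -> 198
FD 14.4: (7.8,0) -> (-5.895,-4.45) [heading=198, draw]
FD 1.6: (-5.895,-4.45) -> (-7.417,-4.944) [heading=198, draw]
FD 1.8: (-7.417,-4.944) -> (-9.129,-5.501) [heading=198, draw]
Final: pos=(-9.129,-5.501), heading=198, 4 segment(s) drawn

Start position: (0, 0)
Final position: (-9.129, -5.501)
Distance = 10.658; >= 1e-6 -> NOT closed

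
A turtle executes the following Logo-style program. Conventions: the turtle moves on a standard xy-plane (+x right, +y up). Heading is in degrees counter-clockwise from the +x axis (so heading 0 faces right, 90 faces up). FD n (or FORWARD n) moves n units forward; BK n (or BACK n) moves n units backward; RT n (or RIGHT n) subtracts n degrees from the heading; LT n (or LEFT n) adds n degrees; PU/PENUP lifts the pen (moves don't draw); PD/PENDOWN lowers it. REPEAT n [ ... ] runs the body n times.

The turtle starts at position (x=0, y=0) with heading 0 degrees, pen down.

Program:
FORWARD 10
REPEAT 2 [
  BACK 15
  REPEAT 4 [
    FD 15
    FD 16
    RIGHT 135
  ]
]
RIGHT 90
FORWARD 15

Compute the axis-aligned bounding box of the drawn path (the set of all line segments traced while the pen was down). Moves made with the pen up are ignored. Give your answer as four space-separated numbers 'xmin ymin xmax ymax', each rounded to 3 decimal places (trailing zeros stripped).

Answer: -5 -21.92 41 9.08

Derivation:
Executing turtle program step by step:
Start: pos=(0,0), heading=0, pen down
FD 10: (0,0) -> (10,0) [heading=0, draw]
REPEAT 2 [
  -- iteration 1/2 --
  BK 15: (10,0) -> (-5,0) [heading=0, draw]
  REPEAT 4 [
    -- iteration 1/4 --
    FD 15: (-5,0) -> (10,0) [heading=0, draw]
    FD 16: (10,0) -> (26,0) [heading=0, draw]
    RT 135: heading 0 -> 225
    -- iteration 2/4 --
    FD 15: (26,0) -> (15.393,-10.607) [heading=225, draw]
    FD 16: (15.393,-10.607) -> (4.08,-21.92) [heading=225, draw]
    RT 135: heading 225 -> 90
    -- iteration 3/4 --
    FD 15: (4.08,-21.92) -> (4.08,-6.92) [heading=90, draw]
    FD 16: (4.08,-6.92) -> (4.08,9.08) [heading=90, draw]
    RT 135: heading 90 -> 315
    -- iteration 4/4 --
    FD 15: (4.08,9.08) -> (14.686,-1.527) [heading=315, draw]
    FD 16: (14.686,-1.527) -> (26,-12.841) [heading=315, draw]
    RT 135: heading 315 -> 180
  ]
  -- iteration 2/2 --
  BK 15: (26,-12.841) -> (41,-12.841) [heading=180, draw]
  REPEAT 4 [
    -- iteration 1/4 --
    FD 15: (41,-12.841) -> (26,-12.841) [heading=180, draw]
    FD 16: (26,-12.841) -> (10,-12.841) [heading=180, draw]
    RT 135: heading 180 -> 45
    -- iteration 2/4 --
    FD 15: (10,-12.841) -> (20.607,-2.234) [heading=45, draw]
    FD 16: (20.607,-2.234) -> (31.92,9.08) [heading=45, draw]
    RT 135: heading 45 -> 270
    -- iteration 3/4 --
    FD 15: (31.92,9.08) -> (31.92,-5.92) [heading=270, draw]
    FD 16: (31.92,-5.92) -> (31.92,-21.92) [heading=270, draw]
    RT 135: heading 270 -> 135
    -- iteration 4/4 --
    FD 15: (31.92,-21.92) -> (21.314,-11.314) [heading=135, draw]
    FD 16: (21.314,-11.314) -> (10,0) [heading=135, draw]
    RT 135: heading 135 -> 0
  ]
]
RT 90: heading 0 -> 270
FD 15: (10,0) -> (10,-15) [heading=270, draw]
Final: pos=(10,-15), heading=270, 20 segment(s) drawn

Segment endpoints: x in {-5, 0, 4.08, 4.08, 4.08, 10, 10, 10, 14.686, 15.393, 20.607, 21.314, 26, 31.92, 31.92, 31.92, 41}, y in {-21.92, -21.92, -15, -12.841, -12.841, -12.841, -11.314, -10.607, -6.92, -5.92, -2.234, -1.527, 0, 0, 9.08, 9.08}
xmin=-5, ymin=-21.92, xmax=41, ymax=9.08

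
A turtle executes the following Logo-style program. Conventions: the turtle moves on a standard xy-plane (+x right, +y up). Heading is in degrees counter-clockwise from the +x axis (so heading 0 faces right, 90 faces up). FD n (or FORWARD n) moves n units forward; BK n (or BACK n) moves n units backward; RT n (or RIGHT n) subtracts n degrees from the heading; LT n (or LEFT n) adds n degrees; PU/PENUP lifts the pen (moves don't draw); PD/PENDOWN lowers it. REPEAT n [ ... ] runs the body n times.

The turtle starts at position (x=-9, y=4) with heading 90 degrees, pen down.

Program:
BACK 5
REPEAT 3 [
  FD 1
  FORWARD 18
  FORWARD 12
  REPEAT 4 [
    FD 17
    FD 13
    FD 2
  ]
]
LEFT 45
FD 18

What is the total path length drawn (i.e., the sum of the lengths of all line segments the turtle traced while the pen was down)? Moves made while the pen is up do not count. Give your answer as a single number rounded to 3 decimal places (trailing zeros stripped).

Executing turtle program step by step:
Start: pos=(-9,4), heading=90, pen down
BK 5: (-9,4) -> (-9,-1) [heading=90, draw]
REPEAT 3 [
  -- iteration 1/3 --
  FD 1: (-9,-1) -> (-9,0) [heading=90, draw]
  FD 18: (-9,0) -> (-9,18) [heading=90, draw]
  FD 12: (-9,18) -> (-9,30) [heading=90, draw]
  REPEAT 4 [
    -- iteration 1/4 --
    FD 17: (-9,30) -> (-9,47) [heading=90, draw]
    FD 13: (-9,47) -> (-9,60) [heading=90, draw]
    FD 2: (-9,60) -> (-9,62) [heading=90, draw]
    -- iteration 2/4 --
    FD 17: (-9,62) -> (-9,79) [heading=90, draw]
    FD 13: (-9,79) -> (-9,92) [heading=90, draw]
    FD 2: (-9,92) -> (-9,94) [heading=90, draw]
    -- iteration 3/4 --
    FD 17: (-9,94) -> (-9,111) [heading=90, draw]
    FD 13: (-9,111) -> (-9,124) [heading=90, draw]
    FD 2: (-9,124) -> (-9,126) [heading=90, draw]
    -- iteration 4/4 --
    FD 17: (-9,126) -> (-9,143) [heading=90, draw]
    FD 13: (-9,143) -> (-9,156) [heading=90, draw]
    FD 2: (-9,156) -> (-9,158) [heading=90, draw]
  ]
  -- iteration 2/3 --
  FD 1: (-9,158) -> (-9,159) [heading=90, draw]
  FD 18: (-9,159) -> (-9,177) [heading=90, draw]
  FD 12: (-9,177) -> (-9,189) [heading=90, draw]
  REPEAT 4 [
    -- iteration 1/4 --
    FD 17: (-9,189) -> (-9,206) [heading=90, draw]
    FD 13: (-9,206) -> (-9,219) [heading=90, draw]
    FD 2: (-9,219) -> (-9,221) [heading=90, draw]
    -- iteration 2/4 --
    FD 17: (-9,221) -> (-9,238) [heading=90, draw]
    FD 13: (-9,238) -> (-9,251) [heading=90, draw]
    FD 2: (-9,251) -> (-9,253) [heading=90, draw]
    -- iteration 3/4 --
    FD 17: (-9,253) -> (-9,270) [heading=90, draw]
    FD 13: (-9,270) -> (-9,283) [heading=90, draw]
    FD 2: (-9,283) -> (-9,285) [heading=90, draw]
    -- iteration 4/4 --
    FD 17: (-9,285) -> (-9,302) [heading=90, draw]
    FD 13: (-9,302) -> (-9,315) [heading=90, draw]
    FD 2: (-9,315) -> (-9,317) [heading=90, draw]
  ]
  -- iteration 3/3 --
  FD 1: (-9,317) -> (-9,318) [heading=90, draw]
  FD 18: (-9,318) -> (-9,336) [heading=90, draw]
  FD 12: (-9,336) -> (-9,348) [heading=90, draw]
  REPEAT 4 [
    -- iteration 1/4 --
    FD 17: (-9,348) -> (-9,365) [heading=90, draw]
    FD 13: (-9,365) -> (-9,378) [heading=90, draw]
    FD 2: (-9,378) -> (-9,380) [heading=90, draw]
    -- iteration 2/4 --
    FD 17: (-9,380) -> (-9,397) [heading=90, draw]
    FD 13: (-9,397) -> (-9,410) [heading=90, draw]
    FD 2: (-9,410) -> (-9,412) [heading=90, draw]
    -- iteration 3/4 --
    FD 17: (-9,412) -> (-9,429) [heading=90, draw]
    FD 13: (-9,429) -> (-9,442) [heading=90, draw]
    FD 2: (-9,442) -> (-9,444) [heading=90, draw]
    -- iteration 4/4 --
    FD 17: (-9,444) -> (-9,461) [heading=90, draw]
    FD 13: (-9,461) -> (-9,474) [heading=90, draw]
    FD 2: (-9,474) -> (-9,476) [heading=90, draw]
  ]
]
LT 45: heading 90 -> 135
FD 18: (-9,476) -> (-21.728,488.728) [heading=135, draw]
Final: pos=(-21.728,488.728), heading=135, 47 segment(s) drawn

Segment lengths:
  seg 1: (-9,4) -> (-9,-1), length = 5
  seg 2: (-9,-1) -> (-9,0), length = 1
  seg 3: (-9,0) -> (-9,18), length = 18
  seg 4: (-9,18) -> (-9,30), length = 12
  seg 5: (-9,30) -> (-9,47), length = 17
  seg 6: (-9,47) -> (-9,60), length = 13
  seg 7: (-9,60) -> (-9,62), length = 2
  seg 8: (-9,62) -> (-9,79), length = 17
  seg 9: (-9,79) -> (-9,92), length = 13
  seg 10: (-9,92) -> (-9,94), length = 2
  seg 11: (-9,94) -> (-9,111), length = 17
  seg 12: (-9,111) -> (-9,124), length = 13
  seg 13: (-9,124) -> (-9,126), length = 2
  seg 14: (-9,126) -> (-9,143), length = 17
  seg 15: (-9,143) -> (-9,156), length = 13
  seg 16: (-9,156) -> (-9,158), length = 2
  seg 17: (-9,158) -> (-9,159), length = 1
  seg 18: (-9,159) -> (-9,177), length = 18
  seg 19: (-9,177) -> (-9,189), length = 12
  seg 20: (-9,189) -> (-9,206), length = 17
  seg 21: (-9,206) -> (-9,219), length = 13
  seg 22: (-9,219) -> (-9,221), length = 2
  seg 23: (-9,221) -> (-9,238), length = 17
  seg 24: (-9,238) -> (-9,251), length = 13
  seg 25: (-9,251) -> (-9,253), length = 2
  seg 26: (-9,253) -> (-9,270), length = 17
  seg 27: (-9,270) -> (-9,283), length = 13
  seg 28: (-9,283) -> (-9,285), length = 2
  seg 29: (-9,285) -> (-9,302), length = 17
  seg 30: (-9,302) -> (-9,315), length = 13
  seg 31: (-9,315) -> (-9,317), length = 2
  seg 32: (-9,317) -> (-9,318), length = 1
  seg 33: (-9,318) -> (-9,336), length = 18
  seg 34: (-9,336) -> (-9,348), length = 12
  seg 35: (-9,348) -> (-9,365), length = 17
  seg 36: (-9,365) -> (-9,378), length = 13
  seg 37: (-9,378) -> (-9,380), length = 2
  seg 38: (-9,380) -> (-9,397), length = 17
  seg 39: (-9,397) -> (-9,410), length = 13
  seg 40: (-9,410) -> (-9,412), length = 2
  seg 41: (-9,412) -> (-9,429), length = 17
  seg 42: (-9,429) -> (-9,442), length = 13
  seg 43: (-9,442) -> (-9,444), length = 2
  seg 44: (-9,444) -> (-9,461), length = 17
  seg 45: (-9,461) -> (-9,474), length = 13
  seg 46: (-9,474) -> (-9,476), length = 2
  seg 47: (-9,476) -> (-21.728,488.728), length = 18
Total = 500

Answer: 500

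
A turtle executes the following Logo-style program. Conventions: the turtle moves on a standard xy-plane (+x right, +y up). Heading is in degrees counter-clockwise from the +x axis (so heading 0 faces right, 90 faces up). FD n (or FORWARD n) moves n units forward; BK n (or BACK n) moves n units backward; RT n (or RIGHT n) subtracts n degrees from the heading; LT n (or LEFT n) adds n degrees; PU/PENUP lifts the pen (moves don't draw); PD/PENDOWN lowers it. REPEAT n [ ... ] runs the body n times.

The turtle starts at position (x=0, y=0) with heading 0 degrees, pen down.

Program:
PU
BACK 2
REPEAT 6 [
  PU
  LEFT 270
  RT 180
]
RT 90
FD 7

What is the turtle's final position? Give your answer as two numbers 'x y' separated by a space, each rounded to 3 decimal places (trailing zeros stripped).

Executing turtle program step by step:
Start: pos=(0,0), heading=0, pen down
PU: pen up
BK 2: (0,0) -> (-2,0) [heading=0, move]
REPEAT 6 [
  -- iteration 1/6 --
  PU: pen up
  LT 270: heading 0 -> 270
  RT 180: heading 270 -> 90
  -- iteration 2/6 --
  PU: pen up
  LT 270: heading 90 -> 0
  RT 180: heading 0 -> 180
  -- iteration 3/6 --
  PU: pen up
  LT 270: heading 180 -> 90
  RT 180: heading 90 -> 270
  -- iteration 4/6 --
  PU: pen up
  LT 270: heading 270 -> 180
  RT 180: heading 180 -> 0
  -- iteration 5/6 --
  PU: pen up
  LT 270: heading 0 -> 270
  RT 180: heading 270 -> 90
  -- iteration 6/6 --
  PU: pen up
  LT 270: heading 90 -> 0
  RT 180: heading 0 -> 180
]
RT 90: heading 180 -> 90
FD 7: (-2,0) -> (-2,7) [heading=90, move]
Final: pos=(-2,7), heading=90, 0 segment(s) drawn

Answer: -2 7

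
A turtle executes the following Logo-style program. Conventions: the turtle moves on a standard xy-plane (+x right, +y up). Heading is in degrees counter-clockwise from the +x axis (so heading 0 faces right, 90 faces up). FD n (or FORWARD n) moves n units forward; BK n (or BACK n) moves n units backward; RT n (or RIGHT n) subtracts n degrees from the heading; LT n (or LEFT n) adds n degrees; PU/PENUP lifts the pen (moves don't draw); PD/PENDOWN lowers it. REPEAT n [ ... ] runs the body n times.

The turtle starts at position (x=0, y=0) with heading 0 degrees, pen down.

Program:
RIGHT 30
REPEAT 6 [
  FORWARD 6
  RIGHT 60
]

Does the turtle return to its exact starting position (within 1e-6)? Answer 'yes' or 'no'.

Answer: yes

Derivation:
Executing turtle program step by step:
Start: pos=(0,0), heading=0, pen down
RT 30: heading 0 -> 330
REPEAT 6 [
  -- iteration 1/6 --
  FD 6: (0,0) -> (5.196,-3) [heading=330, draw]
  RT 60: heading 330 -> 270
  -- iteration 2/6 --
  FD 6: (5.196,-3) -> (5.196,-9) [heading=270, draw]
  RT 60: heading 270 -> 210
  -- iteration 3/6 --
  FD 6: (5.196,-9) -> (0,-12) [heading=210, draw]
  RT 60: heading 210 -> 150
  -- iteration 4/6 --
  FD 6: (0,-12) -> (-5.196,-9) [heading=150, draw]
  RT 60: heading 150 -> 90
  -- iteration 5/6 --
  FD 6: (-5.196,-9) -> (-5.196,-3) [heading=90, draw]
  RT 60: heading 90 -> 30
  -- iteration 6/6 --
  FD 6: (-5.196,-3) -> (0,0) [heading=30, draw]
  RT 60: heading 30 -> 330
]
Final: pos=(0,0), heading=330, 6 segment(s) drawn

Start position: (0, 0)
Final position: (0, 0)
Distance = 0; < 1e-6 -> CLOSED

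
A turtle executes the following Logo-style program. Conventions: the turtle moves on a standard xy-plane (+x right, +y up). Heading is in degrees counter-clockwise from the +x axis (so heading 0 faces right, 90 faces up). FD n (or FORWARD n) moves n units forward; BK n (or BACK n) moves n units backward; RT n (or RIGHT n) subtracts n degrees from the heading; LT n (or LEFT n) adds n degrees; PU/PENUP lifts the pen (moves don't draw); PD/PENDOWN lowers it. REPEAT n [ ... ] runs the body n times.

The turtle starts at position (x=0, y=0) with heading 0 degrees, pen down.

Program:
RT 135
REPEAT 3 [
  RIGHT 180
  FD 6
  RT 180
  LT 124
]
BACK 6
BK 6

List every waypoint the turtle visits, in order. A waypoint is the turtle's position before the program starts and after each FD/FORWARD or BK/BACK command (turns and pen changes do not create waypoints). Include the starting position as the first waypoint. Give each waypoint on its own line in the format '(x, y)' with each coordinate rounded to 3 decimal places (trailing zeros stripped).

Answer: (0, 0)
(4.243, 4.243)
(-1.647, 5.387)
(0.697, -0.136)
(3.965, 4.896)
(7.233, 9.929)

Derivation:
Executing turtle program step by step:
Start: pos=(0,0), heading=0, pen down
RT 135: heading 0 -> 225
REPEAT 3 [
  -- iteration 1/3 --
  RT 180: heading 225 -> 45
  FD 6: (0,0) -> (4.243,4.243) [heading=45, draw]
  RT 180: heading 45 -> 225
  LT 124: heading 225 -> 349
  -- iteration 2/3 --
  RT 180: heading 349 -> 169
  FD 6: (4.243,4.243) -> (-1.647,5.387) [heading=169, draw]
  RT 180: heading 169 -> 349
  LT 124: heading 349 -> 113
  -- iteration 3/3 --
  RT 180: heading 113 -> 293
  FD 6: (-1.647,5.387) -> (0.697,-0.136) [heading=293, draw]
  RT 180: heading 293 -> 113
  LT 124: heading 113 -> 237
]
BK 6: (0.697,-0.136) -> (3.965,4.896) [heading=237, draw]
BK 6: (3.965,4.896) -> (7.233,9.929) [heading=237, draw]
Final: pos=(7.233,9.929), heading=237, 5 segment(s) drawn
Waypoints (6 total):
(0, 0)
(4.243, 4.243)
(-1.647, 5.387)
(0.697, -0.136)
(3.965, 4.896)
(7.233, 9.929)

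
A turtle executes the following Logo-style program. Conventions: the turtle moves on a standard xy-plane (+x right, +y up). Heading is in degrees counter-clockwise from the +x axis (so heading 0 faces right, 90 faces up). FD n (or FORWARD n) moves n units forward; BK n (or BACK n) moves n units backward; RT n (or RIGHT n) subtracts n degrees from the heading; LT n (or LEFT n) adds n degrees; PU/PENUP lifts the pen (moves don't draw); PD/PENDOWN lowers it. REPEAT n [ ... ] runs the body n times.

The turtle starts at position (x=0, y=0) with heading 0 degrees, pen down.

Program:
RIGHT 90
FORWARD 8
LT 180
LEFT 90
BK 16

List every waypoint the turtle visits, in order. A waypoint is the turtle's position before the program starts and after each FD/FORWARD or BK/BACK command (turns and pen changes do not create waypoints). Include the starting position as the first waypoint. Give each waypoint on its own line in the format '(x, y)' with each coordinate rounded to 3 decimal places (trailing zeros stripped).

Answer: (0, 0)
(0, -8)
(16, -8)

Derivation:
Executing turtle program step by step:
Start: pos=(0,0), heading=0, pen down
RT 90: heading 0 -> 270
FD 8: (0,0) -> (0,-8) [heading=270, draw]
LT 180: heading 270 -> 90
LT 90: heading 90 -> 180
BK 16: (0,-8) -> (16,-8) [heading=180, draw]
Final: pos=(16,-8), heading=180, 2 segment(s) drawn
Waypoints (3 total):
(0, 0)
(0, -8)
(16, -8)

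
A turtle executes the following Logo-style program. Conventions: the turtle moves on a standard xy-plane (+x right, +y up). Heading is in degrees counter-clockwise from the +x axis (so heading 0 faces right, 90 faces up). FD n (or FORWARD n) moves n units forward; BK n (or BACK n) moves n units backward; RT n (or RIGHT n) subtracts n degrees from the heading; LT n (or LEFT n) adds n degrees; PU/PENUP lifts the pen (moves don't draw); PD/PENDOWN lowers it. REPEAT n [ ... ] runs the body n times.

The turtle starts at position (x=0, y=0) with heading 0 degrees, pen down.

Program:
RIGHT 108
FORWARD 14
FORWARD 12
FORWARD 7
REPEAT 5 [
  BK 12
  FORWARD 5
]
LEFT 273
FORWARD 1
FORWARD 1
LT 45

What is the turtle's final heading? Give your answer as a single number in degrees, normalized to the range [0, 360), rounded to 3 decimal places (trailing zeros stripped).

Executing turtle program step by step:
Start: pos=(0,0), heading=0, pen down
RT 108: heading 0 -> 252
FD 14: (0,0) -> (-4.326,-13.315) [heading=252, draw]
FD 12: (-4.326,-13.315) -> (-8.034,-24.727) [heading=252, draw]
FD 7: (-8.034,-24.727) -> (-10.198,-31.385) [heading=252, draw]
REPEAT 5 [
  -- iteration 1/5 --
  BK 12: (-10.198,-31.385) -> (-6.489,-19.972) [heading=252, draw]
  FD 5: (-6.489,-19.972) -> (-8.034,-24.727) [heading=252, draw]
  -- iteration 2/5 --
  BK 12: (-8.034,-24.727) -> (-4.326,-13.315) [heading=252, draw]
  FD 5: (-4.326,-13.315) -> (-5.871,-18.07) [heading=252, draw]
  -- iteration 3/5 --
  BK 12: (-5.871,-18.07) -> (-2.163,-6.657) [heading=252, draw]
  FD 5: (-2.163,-6.657) -> (-3.708,-11.413) [heading=252, draw]
  -- iteration 4/5 --
  BK 12: (-3.708,-11.413) -> (0,0) [heading=252, draw]
  FD 5: (0,0) -> (-1.545,-4.755) [heading=252, draw]
  -- iteration 5/5 --
  BK 12: (-1.545,-4.755) -> (2.163,6.657) [heading=252, draw]
  FD 5: (2.163,6.657) -> (0.618,1.902) [heading=252, draw]
]
LT 273: heading 252 -> 165
FD 1: (0.618,1.902) -> (-0.348,2.161) [heading=165, draw]
FD 1: (-0.348,2.161) -> (-1.314,2.42) [heading=165, draw]
LT 45: heading 165 -> 210
Final: pos=(-1.314,2.42), heading=210, 15 segment(s) drawn

Answer: 210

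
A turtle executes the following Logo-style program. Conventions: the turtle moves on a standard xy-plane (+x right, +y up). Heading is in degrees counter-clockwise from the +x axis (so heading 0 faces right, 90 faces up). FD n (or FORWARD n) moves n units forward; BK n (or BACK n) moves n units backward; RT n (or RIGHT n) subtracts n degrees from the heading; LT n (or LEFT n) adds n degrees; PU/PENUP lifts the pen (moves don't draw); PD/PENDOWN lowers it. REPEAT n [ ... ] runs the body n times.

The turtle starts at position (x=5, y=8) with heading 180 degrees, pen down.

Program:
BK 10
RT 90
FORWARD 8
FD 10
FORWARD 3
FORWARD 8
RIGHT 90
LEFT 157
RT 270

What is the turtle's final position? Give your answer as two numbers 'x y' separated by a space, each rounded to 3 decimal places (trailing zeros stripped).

Answer: 15 37

Derivation:
Executing turtle program step by step:
Start: pos=(5,8), heading=180, pen down
BK 10: (5,8) -> (15,8) [heading=180, draw]
RT 90: heading 180 -> 90
FD 8: (15,8) -> (15,16) [heading=90, draw]
FD 10: (15,16) -> (15,26) [heading=90, draw]
FD 3: (15,26) -> (15,29) [heading=90, draw]
FD 8: (15,29) -> (15,37) [heading=90, draw]
RT 90: heading 90 -> 0
LT 157: heading 0 -> 157
RT 270: heading 157 -> 247
Final: pos=(15,37), heading=247, 5 segment(s) drawn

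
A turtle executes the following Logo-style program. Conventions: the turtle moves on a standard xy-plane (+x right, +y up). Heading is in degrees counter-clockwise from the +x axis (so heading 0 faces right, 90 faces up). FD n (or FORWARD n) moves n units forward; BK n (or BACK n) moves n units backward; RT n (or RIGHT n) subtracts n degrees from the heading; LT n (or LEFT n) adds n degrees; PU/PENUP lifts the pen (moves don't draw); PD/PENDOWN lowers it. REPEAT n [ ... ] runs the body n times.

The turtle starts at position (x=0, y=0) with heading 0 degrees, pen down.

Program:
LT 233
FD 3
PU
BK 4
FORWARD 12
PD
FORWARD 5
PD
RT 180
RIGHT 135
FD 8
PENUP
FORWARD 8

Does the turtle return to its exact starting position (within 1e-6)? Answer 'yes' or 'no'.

Answer: no

Derivation:
Executing turtle program step by step:
Start: pos=(0,0), heading=0, pen down
LT 233: heading 0 -> 233
FD 3: (0,0) -> (-1.805,-2.396) [heading=233, draw]
PU: pen up
BK 4: (-1.805,-2.396) -> (0.602,0.799) [heading=233, move]
FD 12: (0.602,0.799) -> (-6.62,-8.785) [heading=233, move]
PD: pen down
FD 5: (-6.62,-8.785) -> (-9.629,-12.778) [heading=233, draw]
PD: pen down
RT 180: heading 233 -> 53
RT 135: heading 53 -> 278
FD 8: (-9.629,-12.778) -> (-8.516,-20.7) [heading=278, draw]
PU: pen up
FD 8: (-8.516,-20.7) -> (-7.402,-28.622) [heading=278, move]
Final: pos=(-7.402,-28.622), heading=278, 3 segment(s) drawn

Start position: (0, 0)
Final position: (-7.402, -28.622)
Distance = 29.564; >= 1e-6 -> NOT closed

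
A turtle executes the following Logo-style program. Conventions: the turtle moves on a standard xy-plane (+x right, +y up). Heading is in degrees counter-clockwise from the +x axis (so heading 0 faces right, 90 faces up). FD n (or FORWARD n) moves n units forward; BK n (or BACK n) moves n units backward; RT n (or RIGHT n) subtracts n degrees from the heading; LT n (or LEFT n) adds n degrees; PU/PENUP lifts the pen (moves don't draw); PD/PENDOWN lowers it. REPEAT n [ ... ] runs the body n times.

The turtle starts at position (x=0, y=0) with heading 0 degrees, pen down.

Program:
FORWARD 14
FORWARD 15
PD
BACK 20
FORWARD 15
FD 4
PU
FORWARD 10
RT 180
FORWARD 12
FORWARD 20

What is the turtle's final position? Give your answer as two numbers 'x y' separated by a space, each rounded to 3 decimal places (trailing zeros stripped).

Answer: 6 0

Derivation:
Executing turtle program step by step:
Start: pos=(0,0), heading=0, pen down
FD 14: (0,0) -> (14,0) [heading=0, draw]
FD 15: (14,0) -> (29,0) [heading=0, draw]
PD: pen down
BK 20: (29,0) -> (9,0) [heading=0, draw]
FD 15: (9,0) -> (24,0) [heading=0, draw]
FD 4: (24,0) -> (28,0) [heading=0, draw]
PU: pen up
FD 10: (28,0) -> (38,0) [heading=0, move]
RT 180: heading 0 -> 180
FD 12: (38,0) -> (26,0) [heading=180, move]
FD 20: (26,0) -> (6,0) [heading=180, move]
Final: pos=(6,0), heading=180, 5 segment(s) drawn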